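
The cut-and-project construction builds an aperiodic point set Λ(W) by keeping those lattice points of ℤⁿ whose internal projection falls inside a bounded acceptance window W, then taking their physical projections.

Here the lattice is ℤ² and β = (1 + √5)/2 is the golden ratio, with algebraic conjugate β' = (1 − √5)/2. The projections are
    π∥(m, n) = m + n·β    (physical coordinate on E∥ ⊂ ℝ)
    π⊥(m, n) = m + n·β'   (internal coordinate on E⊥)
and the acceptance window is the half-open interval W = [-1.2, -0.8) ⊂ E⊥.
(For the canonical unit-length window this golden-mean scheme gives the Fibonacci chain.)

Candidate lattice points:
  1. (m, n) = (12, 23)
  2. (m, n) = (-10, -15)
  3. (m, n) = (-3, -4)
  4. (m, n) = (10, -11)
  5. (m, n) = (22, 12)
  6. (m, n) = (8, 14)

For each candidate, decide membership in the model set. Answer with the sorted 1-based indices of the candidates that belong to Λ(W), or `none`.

Compute β' = (1−√5)/2 = -0.61803, so π⊥(m,n) = m -0.61803·n.
candidate 1: (m,n)=(12,23) → π∥ = 12+23·β ≈ 49.21478, π⊥ = 12+23·β' ≈ -2.21478 ∉ [-1.2, -0.8) ⇒ out
candidate 2: (m,n)=(-10,-15) → π∥ = -10-15·β ≈ -34.27051, π⊥ = -10-15·β' ≈ -0.72949 ∉ [-1.2, -0.8) ⇒ out
candidate 3: (m,n)=(-3,-4) → π∥ = -3-4·β ≈ -9.47214, π⊥ = -3-4·β' ≈ -0.52786 ∉ [-1.2, -0.8) ⇒ out
candidate 4: (m,n)=(10,-11) → π∥ = 10-11·β ≈ -7.79837, π⊥ = 10-11·β' ≈ 16.79837 ∉ [-1.2, -0.8) ⇒ out
candidate 5: (m,n)=(22,12) → π∥ = 22+12·β ≈ 41.41641, π⊥ = 22+12·β' ≈ 14.58359 ∉ [-1.2, -0.8) ⇒ out
candidate 6: (m,n)=(8,14) → π∥ = 8+14·β ≈ 30.65248, π⊥ = 8+14·β' ≈ -0.65248 ∉ [-1.2, -0.8) ⇒ out

none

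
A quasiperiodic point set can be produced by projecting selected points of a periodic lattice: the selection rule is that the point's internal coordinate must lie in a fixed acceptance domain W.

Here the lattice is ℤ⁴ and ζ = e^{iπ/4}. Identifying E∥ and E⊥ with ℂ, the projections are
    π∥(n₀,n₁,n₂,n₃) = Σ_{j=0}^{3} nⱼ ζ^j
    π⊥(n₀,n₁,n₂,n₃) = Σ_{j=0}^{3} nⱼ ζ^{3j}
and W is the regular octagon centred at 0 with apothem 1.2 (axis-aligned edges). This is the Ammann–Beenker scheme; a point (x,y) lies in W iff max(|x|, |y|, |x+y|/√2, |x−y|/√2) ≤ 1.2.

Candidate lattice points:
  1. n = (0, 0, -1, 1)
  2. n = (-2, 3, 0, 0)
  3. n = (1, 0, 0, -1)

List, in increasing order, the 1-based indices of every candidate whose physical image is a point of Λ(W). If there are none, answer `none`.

Internal map: ζ^{3j} for j=0..3 gives (1,0), (−√2/2,√2/2), (0,−1), (√2/2,√2/2).
#1 (0, 0, -1, 1): internal (0.707107, 1.707107); octagon support 1.707107 vs apothem 1.2 → ∉ W
#2 (-2, 3, 0, 0): internal (-4.121320, 2.121320); octagon support 4.414214 vs apothem 1.2 → ∉ W
#3 (1, 0, 0, -1): internal (0.292893, -0.707107); octagon support 0.707107 vs apothem 1.2 → ∈ W

3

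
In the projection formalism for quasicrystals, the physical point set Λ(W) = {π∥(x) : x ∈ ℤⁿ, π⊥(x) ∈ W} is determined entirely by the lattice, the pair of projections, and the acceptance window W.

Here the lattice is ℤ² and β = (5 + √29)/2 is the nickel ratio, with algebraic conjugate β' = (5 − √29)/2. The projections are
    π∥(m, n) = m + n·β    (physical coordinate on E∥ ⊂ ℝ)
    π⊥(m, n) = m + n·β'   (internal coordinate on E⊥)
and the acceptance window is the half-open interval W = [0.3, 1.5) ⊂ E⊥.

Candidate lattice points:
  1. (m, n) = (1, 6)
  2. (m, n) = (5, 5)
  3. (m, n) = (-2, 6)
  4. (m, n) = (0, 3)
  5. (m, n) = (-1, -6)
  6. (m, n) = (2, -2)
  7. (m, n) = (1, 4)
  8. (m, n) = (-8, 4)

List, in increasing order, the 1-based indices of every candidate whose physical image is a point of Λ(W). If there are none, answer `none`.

Compute β' = (5−√29)/2 = -0.192582, so π⊥(m,n) = m -0.192582·n.
[1] lift (1,6): star map gives -0.155494; window check 0.3 ≤ -0.155494 < 1.5 is false → out
[2] lift (5,5): star map gives 4.037088; window check 0.3 ≤ 4.037088 < 1.5 is false → out
[3] lift (-2,6): star map gives -3.155494; window check 0.3 ≤ -3.155494 < 1.5 is false → out
[4] lift (0,3): star map gives -0.577747; window check 0.3 ≤ -0.577747 < 1.5 is false → out
[5] lift (-1,-6): star map gives 0.155494; window check 0.3 ≤ 0.155494 < 1.5 is false → out
[6] lift (2,-2): star map gives 2.385165; window check 0.3 ≤ 2.385165 < 1.5 is false → out
[7] lift (1,4): star map gives 0.229670; window check 0.3 ≤ 0.229670 < 1.5 is false → out
[8] lift (-8,4): star map gives -8.770330; window check 0.3 ≤ -8.770330 < 1.5 is false → out

none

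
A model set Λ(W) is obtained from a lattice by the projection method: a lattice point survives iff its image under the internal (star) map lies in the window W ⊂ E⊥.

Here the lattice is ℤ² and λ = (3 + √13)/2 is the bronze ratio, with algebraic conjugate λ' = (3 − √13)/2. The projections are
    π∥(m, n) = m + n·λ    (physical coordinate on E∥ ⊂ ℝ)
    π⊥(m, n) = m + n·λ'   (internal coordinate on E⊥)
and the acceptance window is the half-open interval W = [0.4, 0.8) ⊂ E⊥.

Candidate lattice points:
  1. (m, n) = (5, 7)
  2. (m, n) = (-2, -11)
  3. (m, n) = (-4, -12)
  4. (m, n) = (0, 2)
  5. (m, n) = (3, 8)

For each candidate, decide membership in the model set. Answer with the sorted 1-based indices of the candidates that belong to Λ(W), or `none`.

5

Numerically λ ≈ 3.30278 and λ' = −1/λ ≈ -0.30278.
[1] lift (5,7): star map gives 2.88057; window check 0.4 ≤ 2.88057 < 0.8 is false → out
[2] lift (-2,-11): star map gives 1.33053; window check 0.4 ≤ 1.33053 < 0.8 is false → out
[3] lift (-4,-12): star map gives -0.36669; window check 0.4 ≤ -0.36669 < 0.8 is false → out
[4] lift (0,2): star map gives -0.60555; window check 0.4 ≤ -0.60555 < 0.8 is false → out
[5] lift (3,8): star map gives 0.57779; window check 0.4 ≤ 0.57779 < 0.8 is true → IN Λ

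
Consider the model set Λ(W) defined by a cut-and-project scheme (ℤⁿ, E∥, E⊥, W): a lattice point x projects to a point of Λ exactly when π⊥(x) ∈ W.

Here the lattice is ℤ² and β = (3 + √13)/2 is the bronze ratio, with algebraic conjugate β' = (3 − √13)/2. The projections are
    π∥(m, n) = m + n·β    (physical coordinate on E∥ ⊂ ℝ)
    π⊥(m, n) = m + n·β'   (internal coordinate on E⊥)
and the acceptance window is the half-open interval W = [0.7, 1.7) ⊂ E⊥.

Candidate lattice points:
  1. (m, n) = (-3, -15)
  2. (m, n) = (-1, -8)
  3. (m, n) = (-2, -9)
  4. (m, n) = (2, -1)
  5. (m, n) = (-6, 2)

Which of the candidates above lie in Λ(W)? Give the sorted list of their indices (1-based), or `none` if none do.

Compute β' = (3−√13)/2 = -0.30278, so π⊥(m,n) = m -0.30278·n.
#1 (-3,-15): internal coord -3 + (-15)·β' = +1.54163; +1.54163 ∈ [0.7, 1.7) → IN Λ
#2 (-1,-8): internal coord -1 + (-8)·β' = +1.42221; +1.42221 ∈ [0.7, 1.7) → IN Λ
#3 (-2,-9): internal coord -2 + (-9)·β' = +0.72498; +0.72498 ∈ [0.7, 1.7) → IN Λ
#4 (2,-1): internal coord 2 + (-1)·β' = +2.30278; +2.30278 ∉ [0.7, 1.7) → out
#5 (-6,2): internal coord -6 + (2)·β' = -6.60555; -6.60555 ∉ [0.7, 1.7) → out

1, 2, 3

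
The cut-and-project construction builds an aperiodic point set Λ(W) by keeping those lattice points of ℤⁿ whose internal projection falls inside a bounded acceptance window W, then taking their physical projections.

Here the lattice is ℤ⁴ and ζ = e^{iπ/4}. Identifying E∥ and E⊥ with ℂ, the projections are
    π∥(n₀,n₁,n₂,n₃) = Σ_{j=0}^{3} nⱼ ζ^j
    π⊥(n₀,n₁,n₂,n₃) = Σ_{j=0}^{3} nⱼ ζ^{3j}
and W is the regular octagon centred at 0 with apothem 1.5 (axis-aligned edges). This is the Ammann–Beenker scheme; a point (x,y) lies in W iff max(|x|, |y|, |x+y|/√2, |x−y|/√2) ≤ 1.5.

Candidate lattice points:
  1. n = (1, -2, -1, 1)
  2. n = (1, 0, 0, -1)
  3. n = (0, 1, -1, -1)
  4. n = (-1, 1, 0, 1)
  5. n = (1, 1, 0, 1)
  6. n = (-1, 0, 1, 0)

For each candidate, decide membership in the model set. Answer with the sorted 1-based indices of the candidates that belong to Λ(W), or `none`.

Internal map: ζ^{3j} for j=0..3 gives (1,0), (−√2/2,√2/2), (0,−1), (√2/2,√2/2).
#1 (1, -2, -1, 1): internal (3.1213, 0.2929); octagon support 3.1213 vs apothem 1.5 → ∉ W
#2 (1, 0, 0, -1): internal (0.2929, -0.7071); octagon support 0.7071 vs apothem 1.5 → ∈ W
#3 (0, 1, -1, -1): internal (-1.4142, 1.0000); octagon support 1.7071 vs apothem 1.5 → ∉ W
#4 (-1, 1, 0, 1): internal (-1.0000, 1.4142); octagon support 1.7071 vs apothem 1.5 → ∉ W
#5 (1, 1, 0, 1): internal (1.0000, 1.4142); octagon support 1.7071 vs apothem 1.5 → ∉ W
#6 (-1, 0, 1, 0): internal (-1.0000, -1.0000); octagon support 1.4142 vs apothem 1.5 → ∈ W

2, 6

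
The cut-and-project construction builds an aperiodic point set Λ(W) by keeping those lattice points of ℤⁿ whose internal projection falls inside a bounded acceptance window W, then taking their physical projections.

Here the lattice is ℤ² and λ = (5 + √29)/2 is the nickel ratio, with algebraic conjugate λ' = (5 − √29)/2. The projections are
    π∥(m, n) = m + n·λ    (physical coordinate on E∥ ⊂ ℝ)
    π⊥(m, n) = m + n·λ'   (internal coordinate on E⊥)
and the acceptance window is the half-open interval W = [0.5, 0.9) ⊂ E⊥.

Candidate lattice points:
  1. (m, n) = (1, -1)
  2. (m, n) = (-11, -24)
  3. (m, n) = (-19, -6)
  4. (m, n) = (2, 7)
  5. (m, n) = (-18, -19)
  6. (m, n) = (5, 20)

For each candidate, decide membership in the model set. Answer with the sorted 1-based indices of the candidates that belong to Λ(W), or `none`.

4

Numerically λ ≈ 5.192582 and λ' = −1/λ ≈ -0.192582.
candidate 1: (m,n)=(1,-1) → π∥ = 1-1·λ ≈ -4.192582, π⊥ = 1-1·λ' ≈ 1.192582 ∉ [0.5, 0.9) ⇒ out
candidate 2: (m,n)=(-11,-24) → π∥ = -11-24·λ ≈ -135.621978, π⊥ = -11-24·λ' ≈ -6.378022 ∉ [0.5, 0.9) ⇒ out
candidate 3: (m,n)=(-19,-6) → π∥ = -19-6·λ ≈ -50.155494, π⊥ = -19-6·λ' ≈ -17.844506 ∉ [0.5, 0.9) ⇒ out
candidate 4: (m,n)=(2,7) → π∥ = 2+7·λ ≈ 38.348077, π⊥ = 2+7·λ' ≈ 0.651923 ∈ [0.5, 0.9) ⇒ IN Λ
candidate 5: (m,n)=(-18,-19) → π∥ = -18-19·λ ≈ -116.659066, π⊥ = -18-19·λ' ≈ -14.340934 ∉ [0.5, 0.9) ⇒ out
candidate 6: (m,n)=(5,20) → π∥ = 5+20·λ ≈ 108.851648, π⊥ = 5+20·λ' ≈ 1.148352 ∉ [0.5, 0.9) ⇒ out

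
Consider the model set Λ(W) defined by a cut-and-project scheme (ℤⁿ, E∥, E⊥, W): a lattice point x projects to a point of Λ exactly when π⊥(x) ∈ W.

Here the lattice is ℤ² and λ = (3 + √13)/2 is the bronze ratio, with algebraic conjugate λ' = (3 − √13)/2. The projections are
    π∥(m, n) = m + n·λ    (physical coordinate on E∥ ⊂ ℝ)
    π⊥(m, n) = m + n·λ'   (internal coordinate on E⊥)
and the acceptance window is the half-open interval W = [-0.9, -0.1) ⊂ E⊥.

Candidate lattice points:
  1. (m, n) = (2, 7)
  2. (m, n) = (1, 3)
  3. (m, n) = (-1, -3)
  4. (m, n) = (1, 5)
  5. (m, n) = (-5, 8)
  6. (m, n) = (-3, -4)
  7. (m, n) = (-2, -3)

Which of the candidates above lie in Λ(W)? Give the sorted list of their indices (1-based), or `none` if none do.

Numerically λ ≈ 3.3028 and λ' = −1/λ ≈ -0.3028.
[1] lift (2,7): star map gives -0.1194; window check -0.9 ≤ -0.1194 < -0.1 is true → IN Λ
[2] lift (1,3): star map gives 0.0917; window check -0.9 ≤ 0.0917 < -0.1 is false → out
[3] lift (-1,-3): star map gives -0.0917; window check -0.9 ≤ -0.0917 < -0.1 is false → out
[4] lift (1,5): star map gives -0.5139; window check -0.9 ≤ -0.5139 < -0.1 is true → IN Λ
[5] lift (-5,8): star map gives -7.4222; window check -0.9 ≤ -7.4222 < -0.1 is false → out
[6] lift (-3,-4): star map gives -1.7889; window check -0.9 ≤ -1.7889 < -0.1 is false → out
[7] lift (-2,-3): star map gives -1.0917; window check -0.9 ≤ -1.0917 < -0.1 is false → out

1, 4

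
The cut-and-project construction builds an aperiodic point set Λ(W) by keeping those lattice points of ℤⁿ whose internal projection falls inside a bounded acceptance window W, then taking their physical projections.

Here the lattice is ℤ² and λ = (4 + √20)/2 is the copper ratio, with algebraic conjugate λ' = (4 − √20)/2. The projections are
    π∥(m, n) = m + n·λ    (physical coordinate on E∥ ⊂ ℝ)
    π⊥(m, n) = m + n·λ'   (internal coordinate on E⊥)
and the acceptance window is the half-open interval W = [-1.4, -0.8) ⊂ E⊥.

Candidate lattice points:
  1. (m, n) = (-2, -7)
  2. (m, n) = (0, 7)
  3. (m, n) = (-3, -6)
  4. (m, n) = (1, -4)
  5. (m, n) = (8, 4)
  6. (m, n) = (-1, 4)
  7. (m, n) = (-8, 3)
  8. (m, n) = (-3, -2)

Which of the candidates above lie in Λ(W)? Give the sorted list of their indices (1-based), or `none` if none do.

none

λ' = (4−√20)/2 ≈ -0.23607.
candidate 1: (m,n)=(-2,-7) → π∥ = -2-7·λ ≈ -31.65248, π⊥ = -2-7·λ' ≈ -0.34752 ∉ [-1.4, -0.8) ⇒ out
candidate 2: (m,n)=(0,7) → π∥ = 0+7·λ ≈ 29.65248, π⊥ = 0+7·λ' ≈ -1.65248 ∉ [-1.4, -0.8) ⇒ out
candidate 3: (m,n)=(-3,-6) → π∥ = -3-6·λ ≈ -28.41641, π⊥ = -3-6·λ' ≈ -1.58359 ∉ [-1.4, -0.8) ⇒ out
candidate 4: (m,n)=(1,-4) → π∥ = 1-4·λ ≈ -15.94427, π⊥ = 1-4·λ' ≈ 1.94427 ∉ [-1.4, -0.8) ⇒ out
candidate 5: (m,n)=(8,4) → π∥ = 8+4·λ ≈ 24.94427, π⊥ = 8+4·λ' ≈ 7.05573 ∉ [-1.4, -0.8) ⇒ out
candidate 6: (m,n)=(-1,4) → π∥ = -1+4·λ ≈ 15.94427, π⊥ = -1+4·λ' ≈ -1.94427 ∉ [-1.4, -0.8) ⇒ out
candidate 7: (m,n)=(-8,3) → π∥ = -8+3·λ ≈ 4.70820, π⊥ = -8+3·λ' ≈ -8.70820 ∉ [-1.4, -0.8) ⇒ out
candidate 8: (m,n)=(-3,-2) → π∥ = -3-2·λ ≈ -11.47214, π⊥ = -3-2·λ' ≈ -2.52786 ∉ [-1.4, -0.8) ⇒ out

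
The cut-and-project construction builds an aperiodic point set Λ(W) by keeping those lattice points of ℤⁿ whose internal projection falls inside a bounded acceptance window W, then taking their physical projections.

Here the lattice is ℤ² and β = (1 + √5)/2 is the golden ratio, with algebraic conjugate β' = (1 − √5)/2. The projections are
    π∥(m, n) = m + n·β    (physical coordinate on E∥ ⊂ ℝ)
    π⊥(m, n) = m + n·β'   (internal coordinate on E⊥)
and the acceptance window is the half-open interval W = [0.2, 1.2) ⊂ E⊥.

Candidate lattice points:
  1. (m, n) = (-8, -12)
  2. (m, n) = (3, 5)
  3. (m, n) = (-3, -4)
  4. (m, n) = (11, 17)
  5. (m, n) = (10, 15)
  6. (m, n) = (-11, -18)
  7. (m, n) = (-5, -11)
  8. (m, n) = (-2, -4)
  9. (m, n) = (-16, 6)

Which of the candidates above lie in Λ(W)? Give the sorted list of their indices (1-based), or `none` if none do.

4, 5, 8

β' = (1−√5)/2 ≈ -0.61803.
[1] lift (-8,-12): star map gives -0.58359; window check 0.2 ≤ -0.58359 < 1.2 is false → out
[2] lift (3,5): star map gives -0.09017; window check 0.2 ≤ -0.09017 < 1.2 is false → out
[3] lift (-3,-4): star map gives -0.52786; window check 0.2 ≤ -0.52786 < 1.2 is false → out
[4] lift (11,17): star map gives 0.49342; window check 0.2 ≤ 0.49342 < 1.2 is true → IN Λ
[5] lift (10,15): star map gives 0.72949; window check 0.2 ≤ 0.72949 < 1.2 is true → IN Λ
[6] lift (-11,-18): star map gives 0.12461; window check 0.2 ≤ 0.12461 < 1.2 is false → out
[7] lift (-5,-11): star map gives 1.79837; window check 0.2 ≤ 1.79837 < 1.2 is false → out
[8] lift (-2,-4): star map gives 0.47214; window check 0.2 ≤ 0.47214 < 1.2 is true → IN Λ
[9] lift (-16,6): star map gives -19.70820; window check 0.2 ≤ -19.70820 < 1.2 is false → out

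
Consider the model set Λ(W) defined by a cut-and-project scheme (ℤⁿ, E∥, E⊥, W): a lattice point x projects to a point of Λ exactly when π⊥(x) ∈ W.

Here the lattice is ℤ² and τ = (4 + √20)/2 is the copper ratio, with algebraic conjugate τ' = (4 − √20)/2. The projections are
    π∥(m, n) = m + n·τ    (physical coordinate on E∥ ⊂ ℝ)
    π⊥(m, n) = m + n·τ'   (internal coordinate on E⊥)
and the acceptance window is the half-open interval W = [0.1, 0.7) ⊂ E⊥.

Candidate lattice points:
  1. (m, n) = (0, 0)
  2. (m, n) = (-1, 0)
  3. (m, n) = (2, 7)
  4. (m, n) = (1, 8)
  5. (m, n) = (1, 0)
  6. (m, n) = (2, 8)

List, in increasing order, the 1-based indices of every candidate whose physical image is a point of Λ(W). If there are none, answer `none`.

3, 6

Numerically τ ≈ 4.2361 and τ' = −1/τ ≈ -0.2361.
#1 (0,0): internal coord 0 + (0)·τ' = +0.0000; +0.0000 ∉ [0.1, 0.7) → out
#2 (-1,0): internal coord -1 + (0)·τ' = -1.0000; -1.0000 ∉ [0.1, 0.7) → out
#3 (2,7): internal coord 2 + (7)·τ' = +0.3475; +0.3475 ∈ [0.1, 0.7) → IN Λ
#4 (1,8): internal coord 1 + (8)·τ' = -0.8885; -0.8885 ∉ [0.1, 0.7) → out
#5 (1,0): internal coord 1 + (0)·τ' = +1.0000; +1.0000 ∉ [0.1, 0.7) → out
#6 (2,8): internal coord 2 + (8)·τ' = +0.1115; +0.1115 ∈ [0.1, 0.7) → IN Λ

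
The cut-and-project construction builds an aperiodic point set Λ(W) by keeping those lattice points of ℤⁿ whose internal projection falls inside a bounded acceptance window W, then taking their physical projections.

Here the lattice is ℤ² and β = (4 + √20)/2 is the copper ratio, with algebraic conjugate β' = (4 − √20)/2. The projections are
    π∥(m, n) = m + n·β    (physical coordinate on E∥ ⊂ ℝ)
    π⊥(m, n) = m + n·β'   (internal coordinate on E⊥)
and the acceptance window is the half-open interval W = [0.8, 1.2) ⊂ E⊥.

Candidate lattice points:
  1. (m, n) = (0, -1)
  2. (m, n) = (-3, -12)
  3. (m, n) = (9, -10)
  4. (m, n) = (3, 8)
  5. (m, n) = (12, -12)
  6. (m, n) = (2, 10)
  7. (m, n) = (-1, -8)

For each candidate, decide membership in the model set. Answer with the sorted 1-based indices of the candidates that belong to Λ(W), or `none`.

4, 7

Compute β' = (4−√20)/2 = -0.236068, so π⊥(m,n) = m -0.236068·n.
#1 (0,-1): internal coord 0 + (-1)·β' = +0.236068; +0.236068 ∉ [0.8, 1.2) → out
#2 (-3,-12): internal coord -3 + (-12)·β' = -0.167184; -0.167184 ∉ [0.8, 1.2) → out
#3 (9,-10): internal coord 9 + (-10)·β' = +11.360680; +11.360680 ∉ [0.8, 1.2) → out
#4 (3,8): internal coord 3 + (8)·β' = +1.111456; +1.111456 ∈ [0.8, 1.2) → IN Λ
#5 (12,-12): internal coord 12 + (-12)·β' = +14.832816; +14.832816 ∉ [0.8, 1.2) → out
#6 (2,10): internal coord 2 + (10)·β' = -0.360680; -0.360680 ∉ [0.8, 1.2) → out
#7 (-1,-8): internal coord -1 + (-8)·β' = +0.888544; +0.888544 ∈ [0.8, 1.2) → IN Λ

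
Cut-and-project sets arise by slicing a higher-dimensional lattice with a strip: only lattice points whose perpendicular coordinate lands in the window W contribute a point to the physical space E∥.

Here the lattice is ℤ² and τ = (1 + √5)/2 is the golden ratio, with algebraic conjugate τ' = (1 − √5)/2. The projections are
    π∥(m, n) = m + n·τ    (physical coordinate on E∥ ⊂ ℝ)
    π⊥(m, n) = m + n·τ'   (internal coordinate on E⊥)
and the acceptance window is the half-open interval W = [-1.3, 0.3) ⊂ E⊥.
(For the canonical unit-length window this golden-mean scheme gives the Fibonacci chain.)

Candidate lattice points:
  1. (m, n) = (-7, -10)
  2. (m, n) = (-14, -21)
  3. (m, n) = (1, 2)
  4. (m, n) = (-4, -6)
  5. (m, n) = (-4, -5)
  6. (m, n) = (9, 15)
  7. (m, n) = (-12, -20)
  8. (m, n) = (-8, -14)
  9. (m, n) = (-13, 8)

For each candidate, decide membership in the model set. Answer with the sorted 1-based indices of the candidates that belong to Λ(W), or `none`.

1, 2, 3, 4, 5, 6

Numerically τ ≈ 1.6180 and τ' = −1/τ ≈ -0.6180.
[1] lift (-7,-10): star map gives -0.8197; window check -1.3 ≤ -0.8197 < 0.3 is true → IN Λ
[2] lift (-14,-21): star map gives -1.0213; window check -1.3 ≤ -1.0213 < 0.3 is true → IN Λ
[3] lift (1,2): star map gives -0.2361; window check -1.3 ≤ -0.2361 < 0.3 is true → IN Λ
[4] lift (-4,-6): star map gives -0.2918; window check -1.3 ≤ -0.2918 < 0.3 is true → IN Λ
[5] lift (-4,-5): star map gives -0.9098; window check -1.3 ≤ -0.9098 < 0.3 is true → IN Λ
[6] lift (9,15): star map gives -0.2705; window check -1.3 ≤ -0.2705 < 0.3 is true → IN Λ
[7] lift (-12,-20): star map gives 0.3607; window check -1.3 ≤ 0.3607 < 0.3 is false → out
[8] lift (-8,-14): star map gives 0.6525; window check -1.3 ≤ 0.6525 < 0.3 is false → out
[9] lift (-13,8): star map gives -17.9443; window check -1.3 ≤ -17.9443 < 0.3 is false → out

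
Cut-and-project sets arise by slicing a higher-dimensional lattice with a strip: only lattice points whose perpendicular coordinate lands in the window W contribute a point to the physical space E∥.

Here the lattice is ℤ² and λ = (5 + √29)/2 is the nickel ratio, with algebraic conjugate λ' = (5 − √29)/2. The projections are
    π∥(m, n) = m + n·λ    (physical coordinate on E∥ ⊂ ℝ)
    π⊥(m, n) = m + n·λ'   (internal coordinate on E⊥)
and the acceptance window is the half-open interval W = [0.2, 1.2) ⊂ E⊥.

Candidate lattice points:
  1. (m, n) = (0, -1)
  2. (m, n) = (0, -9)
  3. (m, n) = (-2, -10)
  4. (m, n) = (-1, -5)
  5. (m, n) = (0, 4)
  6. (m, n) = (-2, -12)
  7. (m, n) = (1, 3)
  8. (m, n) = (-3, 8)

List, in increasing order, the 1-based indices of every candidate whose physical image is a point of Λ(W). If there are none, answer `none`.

Compute λ' = (5−√29)/2 = -0.192582, so π⊥(m,n) = m -0.192582·n.
[1] lift (0,-1): star map gives 0.192582; window check 0.2 ≤ 0.192582 < 1.2 is false → out
[2] lift (0,-9): star map gives 1.733242; window check 0.2 ≤ 1.733242 < 1.2 is false → out
[3] lift (-2,-10): star map gives -0.074176; window check 0.2 ≤ -0.074176 < 1.2 is false → out
[4] lift (-1,-5): star map gives -0.037088; window check 0.2 ≤ -0.037088 < 1.2 is false → out
[5] lift (0,4): star map gives -0.770330; window check 0.2 ≤ -0.770330 < 1.2 is false → out
[6] lift (-2,-12): star map gives 0.310989; window check 0.2 ≤ 0.310989 < 1.2 is true → IN Λ
[7] lift (1,3): star map gives 0.422253; window check 0.2 ≤ 0.422253 < 1.2 is true → IN Λ
[8] lift (-3,8): star map gives -4.540659; window check 0.2 ≤ -4.540659 < 1.2 is false → out

6, 7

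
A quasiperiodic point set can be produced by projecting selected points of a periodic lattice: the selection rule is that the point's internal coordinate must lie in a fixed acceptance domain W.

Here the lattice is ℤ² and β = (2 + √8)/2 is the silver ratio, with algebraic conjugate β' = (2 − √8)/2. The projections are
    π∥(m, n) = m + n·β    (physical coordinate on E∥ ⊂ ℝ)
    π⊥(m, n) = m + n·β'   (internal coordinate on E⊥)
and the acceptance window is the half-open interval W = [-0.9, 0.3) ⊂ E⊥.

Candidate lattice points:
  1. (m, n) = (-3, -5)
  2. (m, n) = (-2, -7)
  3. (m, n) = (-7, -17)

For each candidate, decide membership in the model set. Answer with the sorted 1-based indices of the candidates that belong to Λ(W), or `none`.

3

Numerically β ≈ 2.4142 and β' = −1/β ≈ -0.4142.
#1 (-3,-5): internal coord -3 + (-5)·β' = -0.9289; -0.9289 ∉ [-0.9, 0.3) → out
#2 (-2,-7): internal coord -2 + (-7)·β' = +0.8995; +0.8995 ∉ [-0.9, 0.3) → out
#3 (-7,-17): internal coord -7 + (-17)·β' = +0.0416; +0.0416 ∈ [-0.9, 0.3) → IN Λ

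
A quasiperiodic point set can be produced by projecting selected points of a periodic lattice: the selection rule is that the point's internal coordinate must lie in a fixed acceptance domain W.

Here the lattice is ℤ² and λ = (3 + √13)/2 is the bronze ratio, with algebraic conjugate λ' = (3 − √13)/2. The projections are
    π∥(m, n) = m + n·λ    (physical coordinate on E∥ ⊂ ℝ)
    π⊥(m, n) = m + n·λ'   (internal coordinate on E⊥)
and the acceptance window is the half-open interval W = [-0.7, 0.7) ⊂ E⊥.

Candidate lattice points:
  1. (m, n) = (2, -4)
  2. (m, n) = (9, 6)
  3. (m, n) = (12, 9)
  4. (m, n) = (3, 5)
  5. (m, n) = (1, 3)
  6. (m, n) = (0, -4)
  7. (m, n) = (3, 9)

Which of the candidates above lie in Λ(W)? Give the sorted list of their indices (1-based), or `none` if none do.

5, 7

Numerically λ ≈ 3.302776 and λ' = −1/λ ≈ -0.302776.
[1] lift (2,-4): star map gives 3.211103; window check -0.7 ≤ 3.211103 < 0.7 is false → out
[2] lift (9,6): star map gives 7.183346; window check -0.7 ≤ 7.183346 < 0.7 is false → out
[3] lift (12,9): star map gives 9.275019; window check -0.7 ≤ 9.275019 < 0.7 is false → out
[4] lift (3,5): star map gives 1.486122; window check -0.7 ≤ 1.486122 < 0.7 is false → out
[5] lift (1,3): star map gives 0.091673; window check -0.7 ≤ 0.091673 < 0.7 is true → IN Λ
[6] lift (0,-4): star map gives 1.211103; window check -0.7 ≤ 1.211103 < 0.7 is false → out
[7] lift (3,9): star map gives 0.275019; window check -0.7 ≤ 0.275019 < 0.7 is true → IN Λ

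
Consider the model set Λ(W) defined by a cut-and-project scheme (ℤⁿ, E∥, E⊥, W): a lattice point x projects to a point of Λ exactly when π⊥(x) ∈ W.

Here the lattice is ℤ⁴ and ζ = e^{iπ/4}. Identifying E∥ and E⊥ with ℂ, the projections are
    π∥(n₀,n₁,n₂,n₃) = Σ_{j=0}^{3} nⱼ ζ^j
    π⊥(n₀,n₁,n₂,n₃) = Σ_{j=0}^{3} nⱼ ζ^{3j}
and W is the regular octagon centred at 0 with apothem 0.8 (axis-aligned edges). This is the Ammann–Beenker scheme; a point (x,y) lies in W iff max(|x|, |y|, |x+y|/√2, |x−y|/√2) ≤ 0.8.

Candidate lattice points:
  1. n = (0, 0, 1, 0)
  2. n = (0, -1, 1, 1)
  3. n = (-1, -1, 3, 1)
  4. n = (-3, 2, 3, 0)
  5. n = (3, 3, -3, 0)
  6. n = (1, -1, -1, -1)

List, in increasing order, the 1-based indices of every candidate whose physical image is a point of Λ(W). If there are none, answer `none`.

With ζ = e^{iπ/4} the internal vectors are ζ^0,ζ^3,ζ^6,ζ^9.
candidate 1: n = (0, 0, 1, 0) → π⊥ ≈ (+0.000000, -1.000000); max(|x|,|y|,|x±y|/√2) = 1.000000 > 0.8 ⇒ ∉ W
candidate 2: n = (0, -1, 1, 1) → π⊥ ≈ (+1.414214, -1.000000); max(|x|,|y|,|x±y|/√2) = 1.707107 > 0.8 ⇒ ∉ W
candidate 3: n = (-1, -1, 3, 1) → π⊥ ≈ (+0.414214, -3.000000); max(|x|,|y|,|x±y|/√2) = 3.000000 > 0.8 ⇒ ∉ W
candidate 4: n = (-3, 2, 3, 0) → π⊥ ≈ (-4.414214, -1.585786); max(|x|,|y|,|x±y|/√2) = 4.414214 > 0.8 ⇒ ∉ W
candidate 5: n = (3, 3, -3, 0) → π⊥ ≈ (+0.878680, +5.121320); max(|x|,|y|,|x±y|/√2) = 5.121320 > 0.8 ⇒ ∉ W
candidate 6: n = (1, -1, -1, -1) → π⊥ ≈ (+1.000000, -0.414214); max(|x|,|y|,|x±y|/√2) = 1.000000 > 0.8 ⇒ ∉ W

none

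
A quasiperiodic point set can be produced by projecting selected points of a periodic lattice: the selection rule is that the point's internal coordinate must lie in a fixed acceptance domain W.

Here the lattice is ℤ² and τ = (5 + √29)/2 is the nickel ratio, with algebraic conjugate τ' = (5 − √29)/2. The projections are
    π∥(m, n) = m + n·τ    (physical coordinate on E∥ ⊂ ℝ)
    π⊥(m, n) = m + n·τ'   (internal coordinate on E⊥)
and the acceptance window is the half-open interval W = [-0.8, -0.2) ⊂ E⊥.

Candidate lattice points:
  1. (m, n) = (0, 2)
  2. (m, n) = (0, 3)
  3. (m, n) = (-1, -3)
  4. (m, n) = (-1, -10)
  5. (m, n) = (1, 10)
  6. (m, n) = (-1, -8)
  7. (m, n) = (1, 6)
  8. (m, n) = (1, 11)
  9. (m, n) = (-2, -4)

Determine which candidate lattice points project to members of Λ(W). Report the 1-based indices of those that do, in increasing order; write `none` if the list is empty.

Numerically τ ≈ 5.1926 and τ' = −1/τ ≈ -0.1926.
[1] lift (0,2): star map gives -0.3852; window check -0.8 ≤ -0.3852 < -0.2 is true → IN Λ
[2] lift (0,3): star map gives -0.5777; window check -0.8 ≤ -0.5777 < -0.2 is true → IN Λ
[3] lift (-1,-3): star map gives -0.4223; window check -0.8 ≤ -0.4223 < -0.2 is true → IN Λ
[4] lift (-1,-10): star map gives 0.9258; window check -0.8 ≤ 0.9258 < -0.2 is false → out
[5] lift (1,10): star map gives -0.9258; window check -0.8 ≤ -0.9258 < -0.2 is false → out
[6] lift (-1,-8): star map gives 0.5407; window check -0.8 ≤ 0.5407 < -0.2 is false → out
[7] lift (1,6): star map gives -0.1555; window check -0.8 ≤ -0.1555 < -0.2 is false → out
[8] lift (1,11): star map gives -1.1184; window check -0.8 ≤ -1.1184 < -0.2 is false → out
[9] lift (-2,-4): star map gives -1.2297; window check -0.8 ≤ -1.2297 < -0.2 is false → out

1, 2, 3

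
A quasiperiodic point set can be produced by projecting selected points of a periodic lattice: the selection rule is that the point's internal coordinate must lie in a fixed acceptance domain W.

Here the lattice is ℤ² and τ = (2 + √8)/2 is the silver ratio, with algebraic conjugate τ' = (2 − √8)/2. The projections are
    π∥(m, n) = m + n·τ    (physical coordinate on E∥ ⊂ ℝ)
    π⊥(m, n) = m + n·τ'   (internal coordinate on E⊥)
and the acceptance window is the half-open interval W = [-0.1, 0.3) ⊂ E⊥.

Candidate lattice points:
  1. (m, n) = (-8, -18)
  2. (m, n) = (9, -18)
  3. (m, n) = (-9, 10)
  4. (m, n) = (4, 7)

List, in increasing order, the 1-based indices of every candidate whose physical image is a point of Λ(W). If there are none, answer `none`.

none

Numerically τ ≈ 2.4142 and τ' = −1/τ ≈ -0.4142.
#1 (-8,-18): internal coord -8 + (-18)·τ' = -0.5442; -0.5442 ∉ [-0.1, 0.3) → out
#2 (9,-18): internal coord 9 + (-18)·τ' = +16.4558; +16.4558 ∉ [-0.1, 0.3) → out
#3 (-9,10): internal coord -9 + (10)·τ' = -13.1421; -13.1421 ∉ [-0.1, 0.3) → out
#4 (4,7): internal coord 4 + (7)·τ' = +1.1005; +1.1005 ∉ [-0.1, 0.3) → out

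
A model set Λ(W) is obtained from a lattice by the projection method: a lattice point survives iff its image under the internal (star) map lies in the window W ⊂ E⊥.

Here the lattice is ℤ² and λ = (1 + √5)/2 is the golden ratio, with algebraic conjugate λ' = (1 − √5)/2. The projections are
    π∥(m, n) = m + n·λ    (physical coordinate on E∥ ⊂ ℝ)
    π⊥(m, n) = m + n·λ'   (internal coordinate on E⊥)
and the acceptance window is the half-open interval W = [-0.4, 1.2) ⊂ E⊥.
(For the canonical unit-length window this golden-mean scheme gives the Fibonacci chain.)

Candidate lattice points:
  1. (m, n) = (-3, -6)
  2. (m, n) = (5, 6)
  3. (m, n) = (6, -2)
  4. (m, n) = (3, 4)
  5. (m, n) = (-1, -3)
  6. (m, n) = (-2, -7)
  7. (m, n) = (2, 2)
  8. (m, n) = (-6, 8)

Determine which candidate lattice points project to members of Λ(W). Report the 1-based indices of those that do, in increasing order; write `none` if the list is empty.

1, 4, 5, 7

λ' = (1−√5)/2 ≈ -0.61803.
#1 (-3,-6): internal coord -3 + (-6)·λ' = +0.70820; +0.70820 ∈ [-0.4, 1.2) → IN Λ
#2 (5,6): internal coord 5 + (6)·λ' = +1.29180; +1.29180 ∉ [-0.4, 1.2) → out
#3 (6,-2): internal coord 6 + (-2)·λ' = +7.23607; +7.23607 ∉ [-0.4, 1.2) → out
#4 (3,4): internal coord 3 + (4)·λ' = +0.52786; +0.52786 ∈ [-0.4, 1.2) → IN Λ
#5 (-1,-3): internal coord -1 + (-3)·λ' = +0.85410; +0.85410 ∈ [-0.4, 1.2) → IN Λ
#6 (-2,-7): internal coord -2 + (-7)·λ' = +2.32624; +2.32624 ∉ [-0.4, 1.2) → out
#7 (2,2): internal coord 2 + (2)·λ' = +0.76393; +0.76393 ∈ [-0.4, 1.2) → IN Λ
#8 (-6,8): internal coord -6 + (8)·λ' = -10.94427; -10.94427 ∉ [-0.4, 1.2) → out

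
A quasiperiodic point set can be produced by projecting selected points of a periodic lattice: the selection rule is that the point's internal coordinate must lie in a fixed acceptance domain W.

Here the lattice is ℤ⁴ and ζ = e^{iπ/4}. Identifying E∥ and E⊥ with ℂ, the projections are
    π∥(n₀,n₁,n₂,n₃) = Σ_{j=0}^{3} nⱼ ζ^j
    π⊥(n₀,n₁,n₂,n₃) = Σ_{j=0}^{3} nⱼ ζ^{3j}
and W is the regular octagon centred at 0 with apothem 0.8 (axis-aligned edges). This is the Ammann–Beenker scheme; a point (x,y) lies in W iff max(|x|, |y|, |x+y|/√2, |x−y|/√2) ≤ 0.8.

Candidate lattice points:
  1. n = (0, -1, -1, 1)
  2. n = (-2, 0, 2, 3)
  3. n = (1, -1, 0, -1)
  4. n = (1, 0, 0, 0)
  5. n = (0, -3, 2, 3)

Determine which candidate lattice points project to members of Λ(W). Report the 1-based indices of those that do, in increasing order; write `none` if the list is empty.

2

π⊥(n) = n₀ + n₁ζ³ + n₂ζ⁶ + n₃ζ⁹ where ζ = e^{iπ/4}.
#1 (0, -1, -1, 1): internal (1.41421, 1.00000); octagon support 1.70711 vs apothem 0.8 → ∉ W
#2 (-2, 0, 2, 3): internal (0.12132, 0.12132); octagon support 0.17157 vs apothem 0.8 → ∈ W
#3 (1, -1, 0, -1): internal (1.00000, -1.41421); octagon support 1.70711 vs apothem 0.8 → ∉ W
#4 (1, 0, 0, 0): internal (1.00000, 0.00000); octagon support 1.00000 vs apothem 0.8 → ∉ W
#5 (0, -3, 2, 3): internal (4.24264, -2.00000); octagon support 4.41421 vs apothem 0.8 → ∉ W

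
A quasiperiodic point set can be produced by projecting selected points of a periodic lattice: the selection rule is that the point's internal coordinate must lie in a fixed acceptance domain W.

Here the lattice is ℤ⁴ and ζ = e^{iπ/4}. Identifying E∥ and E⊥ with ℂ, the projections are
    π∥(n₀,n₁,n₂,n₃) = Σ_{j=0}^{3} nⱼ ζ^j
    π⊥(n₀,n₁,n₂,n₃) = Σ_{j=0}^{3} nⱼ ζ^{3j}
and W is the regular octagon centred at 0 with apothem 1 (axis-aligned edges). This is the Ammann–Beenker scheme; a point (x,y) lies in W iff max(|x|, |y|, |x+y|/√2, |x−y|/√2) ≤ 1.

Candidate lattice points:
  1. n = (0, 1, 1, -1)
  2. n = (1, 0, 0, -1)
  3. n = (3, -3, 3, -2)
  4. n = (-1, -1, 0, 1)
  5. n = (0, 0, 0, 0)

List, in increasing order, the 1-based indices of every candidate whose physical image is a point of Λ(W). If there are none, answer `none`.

With ζ = e^{iπ/4} the internal vectors are ζ^0,ζ^3,ζ^6,ζ^9.
#1 (0, 1, 1, -1): internal (-1.414214, -1.000000); octagon support 1.707107 vs apothem 1 → ∉ W
#2 (1, 0, 0, -1): internal (0.292893, -0.707107); octagon support 0.707107 vs apothem 1 → ∈ W
#3 (3, -3, 3, -2): internal (3.707107, -6.535534); octagon support 7.242641 vs apothem 1 → ∉ W
#4 (-1, -1, 0, 1): internal (0.414214, 0.000000); octagon support 0.414214 vs apothem 1 → ∈ W
#5 (0, 0, 0, 0): internal (0.000000, 0.000000); octagon support 0.000000 vs apothem 1 → ∈ W

2, 4, 5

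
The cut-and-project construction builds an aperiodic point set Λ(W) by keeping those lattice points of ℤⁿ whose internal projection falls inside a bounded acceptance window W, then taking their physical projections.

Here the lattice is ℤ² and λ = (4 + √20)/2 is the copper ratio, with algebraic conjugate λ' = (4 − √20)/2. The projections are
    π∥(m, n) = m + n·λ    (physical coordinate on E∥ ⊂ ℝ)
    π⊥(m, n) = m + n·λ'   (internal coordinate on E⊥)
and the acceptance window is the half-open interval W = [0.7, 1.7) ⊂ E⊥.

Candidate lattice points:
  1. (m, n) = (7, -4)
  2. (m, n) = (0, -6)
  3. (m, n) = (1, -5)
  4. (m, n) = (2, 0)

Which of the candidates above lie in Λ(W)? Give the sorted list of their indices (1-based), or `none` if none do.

2

λ' = (4−√20)/2 ≈ -0.2361.
#1 (7,-4): internal coord 7 + (-4)·λ' = +7.9443; +7.9443 ∉ [0.7, 1.7) → out
#2 (0,-6): internal coord 0 + (-6)·λ' = +1.4164; +1.4164 ∈ [0.7, 1.7) → IN Λ
#3 (1,-5): internal coord 1 + (-5)·λ' = +2.1803; +2.1803 ∉ [0.7, 1.7) → out
#4 (2,0): internal coord 2 + (0)·λ' = +2.0000; +2.0000 ∉ [0.7, 1.7) → out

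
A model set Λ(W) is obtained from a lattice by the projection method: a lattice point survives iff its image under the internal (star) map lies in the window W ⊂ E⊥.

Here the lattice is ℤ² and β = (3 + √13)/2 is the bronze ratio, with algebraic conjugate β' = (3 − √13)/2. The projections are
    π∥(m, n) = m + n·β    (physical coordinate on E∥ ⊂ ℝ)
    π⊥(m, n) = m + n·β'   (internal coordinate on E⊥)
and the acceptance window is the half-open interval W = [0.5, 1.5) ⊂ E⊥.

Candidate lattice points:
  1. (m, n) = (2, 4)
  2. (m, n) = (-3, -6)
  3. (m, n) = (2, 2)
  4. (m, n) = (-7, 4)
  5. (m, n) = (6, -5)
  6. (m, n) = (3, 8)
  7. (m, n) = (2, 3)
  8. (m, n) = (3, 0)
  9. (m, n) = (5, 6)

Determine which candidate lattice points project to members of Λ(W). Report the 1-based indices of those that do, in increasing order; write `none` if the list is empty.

Numerically β ≈ 3.3028 and β' = −1/β ≈ -0.3028.
[1] lift (2,4): star map gives 0.7889; window check 0.5 ≤ 0.7889 < 1.5 is true → IN Λ
[2] lift (-3,-6): star map gives -1.1833; window check 0.5 ≤ -1.1833 < 1.5 is false → out
[3] lift (2,2): star map gives 1.3944; window check 0.5 ≤ 1.3944 < 1.5 is true → IN Λ
[4] lift (-7,4): star map gives -8.2111; window check 0.5 ≤ -8.2111 < 1.5 is false → out
[5] lift (6,-5): star map gives 7.5139; window check 0.5 ≤ 7.5139 < 1.5 is false → out
[6] lift (3,8): star map gives 0.5778; window check 0.5 ≤ 0.5778 < 1.5 is true → IN Λ
[7] lift (2,3): star map gives 1.0917; window check 0.5 ≤ 1.0917 < 1.5 is true → IN Λ
[8] lift (3,0): star map gives 3.0000; window check 0.5 ≤ 3.0000 < 1.5 is false → out
[9] lift (5,6): star map gives 3.1833; window check 0.5 ≤ 3.1833 < 1.5 is false → out

1, 3, 6, 7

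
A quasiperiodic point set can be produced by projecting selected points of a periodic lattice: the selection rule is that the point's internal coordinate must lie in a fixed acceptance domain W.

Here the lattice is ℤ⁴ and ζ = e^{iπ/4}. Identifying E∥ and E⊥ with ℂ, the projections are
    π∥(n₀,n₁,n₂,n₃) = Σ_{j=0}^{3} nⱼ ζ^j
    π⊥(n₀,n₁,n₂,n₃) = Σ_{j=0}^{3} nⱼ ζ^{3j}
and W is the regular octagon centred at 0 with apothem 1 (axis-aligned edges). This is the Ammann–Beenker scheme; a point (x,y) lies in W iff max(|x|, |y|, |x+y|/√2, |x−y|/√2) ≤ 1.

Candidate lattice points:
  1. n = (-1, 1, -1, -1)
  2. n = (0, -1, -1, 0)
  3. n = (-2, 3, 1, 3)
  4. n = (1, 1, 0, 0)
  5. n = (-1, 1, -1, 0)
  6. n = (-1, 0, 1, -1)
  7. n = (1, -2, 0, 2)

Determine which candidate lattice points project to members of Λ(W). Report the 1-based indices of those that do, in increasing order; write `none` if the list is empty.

2, 4

With ζ = e^{iπ/4} the internal vectors are ζ^0,ζ^3,ζ^6,ζ^9.
candidate 1: n = (-1, 1, -1, -1) → π⊥ ≈ (-2.4142, +1.0000); max(|x|,|y|,|x±y|/√2) = 2.4142 > 1 ⇒ ∉ W
candidate 2: n = (0, -1, -1, 0) → π⊥ ≈ (+0.7071, +0.2929); max(|x|,|y|,|x±y|/√2) = 0.7071 ≤ 1 ⇒ ∈ W
candidate 3: n = (-2, 3, 1, 3) → π⊥ ≈ (-2.0000, +3.2426); max(|x|,|y|,|x±y|/√2) = 3.7071 > 1 ⇒ ∉ W
candidate 4: n = (1, 1, 0, 0) → π⊥ ≈ (+0.2929, +0.7071); max(|x|,|y|,|x±y|/√2) = 0.7071 ≤ 1 ⇒ ∈ W
candidate 5: n = (-1, 1, -1, 0) → π⊥ ≈ (-1.7071, +1.7071); max(|x|,|y|,|x±y|/√2) = 2.4142 > 1 ⇒ ∉ W
candidate 6: n = (-1, 0, 1, -1) → π⊥ ≈ (-1.7071, -1.7071); max(|x|,|y|,|x±y|/√2) = 2.4142 > 1 ⇒ ∉ W
candidate 7: n = (1, -2, 0, 2) → π⊥ ≈ (+3.8284, +0.0000); max(|x|,|y|,|x±y|/√2) = 3.8284 > 1 ⇒ ∉ W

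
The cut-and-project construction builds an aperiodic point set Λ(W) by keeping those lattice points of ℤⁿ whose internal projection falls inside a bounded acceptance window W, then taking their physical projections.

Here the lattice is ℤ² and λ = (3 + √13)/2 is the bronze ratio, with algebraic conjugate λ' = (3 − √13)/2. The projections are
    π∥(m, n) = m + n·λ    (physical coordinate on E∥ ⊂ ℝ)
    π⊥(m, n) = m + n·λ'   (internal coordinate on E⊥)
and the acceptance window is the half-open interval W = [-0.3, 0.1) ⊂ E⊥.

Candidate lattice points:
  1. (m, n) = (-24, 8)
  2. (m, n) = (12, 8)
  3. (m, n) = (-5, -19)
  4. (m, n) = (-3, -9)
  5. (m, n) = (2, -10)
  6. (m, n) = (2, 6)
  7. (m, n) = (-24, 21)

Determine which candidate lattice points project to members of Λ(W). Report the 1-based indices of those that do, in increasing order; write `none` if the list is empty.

Compute λ' = (3−√13)/2 = -0.30278, so π⊥(m,n) = m -0.30278·n.
[1] lift (-24,8): star map gives -26.42221; window check -0.3 ≤ -26.42221 < 0.1 is false → out
[2] lift (12,8): star map gives 9.57779; window check -0.3 ≤ 9.57779 < 0.1 is false → out
[3] lift (-5,-19): star map gives 0.75274; window check -0.3 ≤ 0.75274 < 0.1 is false → out
[4] lift (-3,-9): star map gives -0.27502; window check -0.3 ≤ -0.27502 < 0.1 is true → IN Λ
[5] lift (2,-10): star map gives 5.02776; window check -0.3 ≤ 5.02776 < 0.1 is false → out
[6] lift (2,6): star map gives 0.18335; window check -0.3 ≤ 0.18335 < 0.1 is false → out
[7] lift (-24,21): star map gives -30.35829; window check -0.3 ≤ -30.35829 < 0.1 is false → out

4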